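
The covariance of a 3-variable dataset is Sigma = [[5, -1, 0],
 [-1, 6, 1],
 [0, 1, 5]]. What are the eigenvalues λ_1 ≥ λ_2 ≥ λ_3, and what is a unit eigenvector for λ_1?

Step 1 — characteristic polynomial p(λ) = det(λI - Sigma) = λ³ - tr·λ² + c_1·λ - det, where tr = trace, c_1 = sum of the principal 2×2 minors, det = det(Sigma):
  tr = 5 + 6 + 5 = 16,
  c_1 = (5·6 - (-1)²) + (5·5 - (0)²) + (6·5 - (1)²) = 29 + 25 + 29 = 83,
  det = 5·(6·5 - (1)²) - (-1)·((-1)·5 - (1)·(0)) + (0)·((-1)·(1) - 6·(0)) = 5·(29) - (-1)·(-5) + (0)·(-1) = 140.
  So p(λ) = λ³ - 16λ² + 83λ - 140.
Step 2 — look for an integer root (rational root theorem: any rational root is an integer divisor of 140). Testing λ = 4:
  p(4) = 64 - 256 + 332 - 140 = 0  ✓
  Dividing out (λ - 4): p(λ) = (λ - 4)(λ² - 12λ + 35).
Step 3 — remaining eigenvalues from the quadratic λ² - 12λ + 35 = 0:
  Δ = 12² - 4·35 = 144 - 140 = 4,  λ = (12 ± √4)/2 = (12 ± 2)/2 = 7 or 5.
  Sorted: λ_1 = 7,  λ_2 = 5,  λ_3 = 4  (check: sum = 16 = tr ✓).

Step 4 — unit eigenvector for λ_1 = 7: v spans the null space of (Sigma - λ_1 I), whose rows are
  r_1 = (-2, -1, 0),  r_2 = (-1, -1, 1),  r_3 = (0, 1, -2).
  v is orthogonal to every row, so take v ∝ r_1 × r_2 = ((-1)·(1) - (0)·(-1), (0)·(-1) - (-2)·(1), (-2)·(-1) - (-1)·(-1)) = (-1, 2, 1).
  Rescale (multiply by -1 so the first nonzero entry is positive): u = (1, -2, -1).
  ||u|| = √((1)² + (-2)² + (-1)²) = √(6) ≈ 2.4495,  v_1 = u/||u|| ≈ (0.4082, -0.8165, -0.4082) (||v_1|| = 1).

λ_1 = 7,  λ_2 = 5,  λ_3 = 4;  v_1 ≈ (0.4082, -0.8165, -0.4082)


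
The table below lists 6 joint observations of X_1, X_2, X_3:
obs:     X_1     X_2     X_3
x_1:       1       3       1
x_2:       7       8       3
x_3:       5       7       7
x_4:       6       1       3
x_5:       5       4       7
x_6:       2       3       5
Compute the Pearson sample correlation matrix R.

Step 1 — column means:
  mean(X_1) = (1 + 7 + 5 + 6 + 5 + 2) / 6 = 26/6 = 4.3333
  mean(X_2) = (3 + 8 + 7 + 1 + 4 + 3) / 6 = 26/6 = 4.3333
  mean(X_3) = (1 + 3 + 7 + 3 + 7 + 5) / 6 = 26/6 = 4.3333

Step 2 — sample variances and covariances s[i,j] = (1/(n-1)) · Σ_k (x_{k,i} - mean_i) · (x_{k,j} - mean_j), with n-1 = 5:
  s[X_1,X_1] = ((-3.3333)·(-3.3333) + (2.6667)·(2.6667) + (0.6667)·(0.6667) + (1.6667)·(1.6667) + (0.6667)·(0.6667) + (-2.3333)·(-2.3333)) / 5 = 27.3333/5 = 5.4667
  s[X_1,X_2] = ((-3.3333)·(-1.3333) + (2.6667)·(3.6667) + (0.6667)·(2.6667) + (1.6667)·(-3.3333) + (0.6667)·(-0.3333) + (-2.3333)·(-1.3333)) / 5 = 13.3333/5 = 2.6667
  s[X_1,X_3] = ((-3.3333)·(-3.3333) + (2.6667)·(-1.3333) + (0.6667)·(2.6667) + (1.6667)·(-1.3333) + (0.6667)·(2.6667) + (-2.3333)·(0.6667)) / 5 = 7.3333/5 = 1.4667
  s[X_2,X_2] = ((-1.3333)·(-1.3333) + (3.6667)·(3.6667) + (2.6667)·(2.6667) + (-3.3333)·(-3.3333) + (-0.3333)·(-0.3333) + (-1.3333)·(-1.3333)) / 5 = 35.3333/5 = 7.0667
  s[X_2,X_3] = ((-1.3333)·(-3.3333) + (3.6667)·(-1.3333) + (2.6667)·(2.6667) + (-3.3333)·(-1.3333) + (-0.3333)·(2.6667) + (-1.3333)·(0.6667)) / 5 = 9.3333/5 = 1.8667
  s[X_3,X_3] = ((-3.3333)·(-3.3333) + (-1.3333)·(-1.3333) + (2.6667)·(2.6667) + (-1.3333)·(-1.3333) + (2.6667)·(2.6667) + (0.6667)·(0.6667)) / 5 = 29.3333/5 = 5.8667
  Sample standard deviations s_i = √(s[i,i]):
  s(X_1) = √(5.4667) = 2.3381
  s(X_2) = √(7.0667) = 2.6583
  s(X_3) = √(5.8667) = 2.4221

Step 3 — r_{ij} = s_{ij} / (s_i · s_j):
  r[X_1,X_1] = 1 (diagonal).
  r[X_1,X_2] = 2.6667 / (2.3381 · 2.6583) = 2.6667 / 6.2154 = 0.429
  r[X_1,X_3] = 1.4667 / (2.3381 · 2.4221) = 1.4667 / 5.6631 = 0.259
  r[X_2,X_2] = 1 (diagonal).
  r[X_2,X_3] = 1.8667 / (2.6583 · 2.4221) = 1.8667 / 6.4388 = 0.2899
  r[X_3,X_3] = 1 (diagonal).

R is symmetric with unit diagonal. Assembling:

R = [[1, 0.429, 0.259],
 [0.429, 1, 0.2899],
 [0.259, 0.2899, 1]]


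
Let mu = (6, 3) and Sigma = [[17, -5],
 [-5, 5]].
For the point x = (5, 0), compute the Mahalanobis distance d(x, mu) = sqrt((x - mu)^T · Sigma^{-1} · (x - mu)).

Step 1 — centre the observation: (x - mu) = (-1, -3).

Step 2 — invert Sigma. det(Sigma) = 17·5 - (-5)² = 60.
  Sigma^{-1} = (1/det) · [[d, -b], [-b, a]] = [[0.0833, 0.0833],
 [0.0833, 0.2833]].

Step 3 — form the quadratic (x - mu)^T · Sigma^{-1} · (x - mu):
  Sigma^{-1} · (x - mu) = (-0.3333, -0.9333).
  (x - mu)^T · [Sigma^{-1} · (x - mu)] = (-1)·(-0.3333) + (-3)·(-0.9333) = 3.1333.

Step 4 — take square root: d = √(3.1333) ≈ 1.7701.

d(x, mu) = √(3.1333) ≈ 1.7701


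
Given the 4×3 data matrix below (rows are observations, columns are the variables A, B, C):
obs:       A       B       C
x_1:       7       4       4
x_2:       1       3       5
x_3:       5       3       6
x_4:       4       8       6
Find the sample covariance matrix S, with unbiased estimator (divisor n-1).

Step 1 — column means:
  mean(A) = (7 + 1 + 5 + 4) / 4 = 17/4 = 4.25
  mean(B) = (4 + 3 + 3 + 8) / 4 = 18/4 = 4.5
  mean(C) = (4 + 5 + 6 + 6) / 4 = 21/4 = 5.25

Step 2 — sample covariance S[i,j] = (1/(n-1)) · Σ_k (x_{k,i} - mean_i) · (x_{k,j} - mean_j), with n-1 = 3.
  S[A,A] = ((2.75)·(2.75) + (-3.25)·(-3.25) + (0.75)·(0.75) + (-0.25)·(-0.25)) / 3 = 18.75/3 = 6.25
  S[A,B] = ((2.75)·(-0.5) + (-3.25)·(-1.5) + (0.75)·(-1.5) + (-0.25)·(3.5)) / 3 = 1.5/3 = 0.5
  S[A,C] = ((2.75)·(-1.25) + (-3.25)·(-0.25) + (0.75)·(0.75) + (-0.25)·(0.75)) / 3 = -2.25/3 = -0.75
  S[B,B] = ((-0.5)·(-0.5) + (-1.5)·(-1.5) + (-1.5)·(-1.5) + (3.5)·(3.5)) / 3 = 17/3 = 5.6667
  S[B,C] = ((-0.5)·(-1.25) + (-1.5)·(-0.25) + (-1.5)·(0.75) + (3.5)·(0.75)) / 3 = 2.5/3 = 0.8333
  S[C,C] = ((-1.25)·(-1.25) + (-0.25)·(-0.25) + (0.75)·(0.75) + (0.75)·(0.75)) / 3 = 2.75/3 = 0.9167

S is symmetric (S[j,i] = S[i,j]). Assembling:

S = [[6.25, 0.5, -0.75],
 [0.5, 5.6667, 0.8333],
 [-0.75, 0.8333, 0.9167]]


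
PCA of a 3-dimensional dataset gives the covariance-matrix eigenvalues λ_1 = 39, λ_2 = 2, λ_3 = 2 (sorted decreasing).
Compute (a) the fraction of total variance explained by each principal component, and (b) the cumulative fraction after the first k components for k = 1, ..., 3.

Step 1 — total variance = trace(Sigma) = Σ λ_i = 39 + 2 + 2 = 43.

Step 2 — fraction explained by component i = λ_i / Σ λ:
  PC1: 39/43 = 0.907
  PC2: 2/43 = 0.0465
  PC3: 2/43 = 0.0465

Step 3 — cumulative fraction after k components = (λ_1 + ... + λ_k) / Σ λ:
  k = 1: 39/43 = 0.907
  k = 2: (39 + 2)/43 = 41/43 = 0.9535
  k = 3: (39 + 2 + 2)/43 = 43/43 = 1

Summary (fraction, with percent):

explained: PC1 0.907 (90.7%), PC2 0.0465 (4.65%), PC3 0.0465 (4.65%);  cumulative: 0.907, 0.9535, 1


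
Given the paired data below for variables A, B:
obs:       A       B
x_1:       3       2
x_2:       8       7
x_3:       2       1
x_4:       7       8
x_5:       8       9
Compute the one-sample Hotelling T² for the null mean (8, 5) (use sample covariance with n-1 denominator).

Step 1 — sample mean vector:
  mean(A) = (3 + 8 + 2 + 7 + 8) / 5 = 28/5 = 5.6
  mean(B) = (2 + 7 + 1 + 8 + 9) / 5 = 27/5 = 5.4
  x̄ = (5.6, 5.4),  deviation x̄ - mu_0 = (5.6, 5.4) - (8, 5) = (-2.4, 0.4).

Step 2 — sample covariance matrix, S[i,j] = (1/(n-1)) · Σ_k (x_{k,i} - mean_i) · (x_{k,j} - mean_j), divisor n-1 = 4:
  S[A,A] = ((-2.6)·(-2.6) + (2.4)·(2.4) + (-3.6)·(-3.6) + (1.4)·(1.4) + (2.4)·(2.4)) / 4 = 33.2/4 = 8.3
  S[A,B] = ((-2.6)·(-3.4) + (2.4)·(1.6) + (-3.6)·(-4.4) + (1.4)·(2.6) + (2.4)·(3.6)) / 4 = 40.8/4 = 10.2
  S[B,B] = ((-3.4)·(-3.4) + (1.6)·(1.6) + (-4.4)·(-4.4) + (2.6)·(2.6) + (3.6)·(3.6)) / 4 = 53.2/4 = 13.3
  S = [[8.3, 10.2],
 [10.2, 13.3]].

Step 3 — invert S. det(S) = 8.3·13.3 - (10.2)² = 6.35.
  S^{-1} = (1/det) · [[d, -b], [-b, a]] = [[2.0945, -1.6063],
 [-1.6063, 1.3071]].

Step 4 — quadratic form (x̄ - mu_0)^T · S^{-1} · (x̄ - mu_0):
  S^{-1} · (x̄ - mu_0) = (-5.6693, 4.378),
  (x̄ - mu_0)^T · [...] = (-2.4)·(-5.6693) + (0.4)·(4.378) = 15.3575.

Step 5 — scale by n: T² = 5 · 15.3575 = 76.7874.

T² ≈ 76.7874


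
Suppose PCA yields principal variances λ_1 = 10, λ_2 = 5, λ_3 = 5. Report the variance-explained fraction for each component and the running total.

Step 1 — total variance = trace(Sigma) = Σ λ_i = 10 + 5 + 5 = 20.

Step 2 — fraction explained by component i = λ_i / Σ λ:
  PC1: 10/20 = 0.5
  PC2: 5/20 = 0.25
  PC3: 5/20 = 0.25

Step 3 — cumulative fraction after k components = (λ_1 + ... + λ_k) / Σ λ:
  k = 1: 10/20 = 0.5
  k = 2: (10 + 5)/20 = 15/20 = 0.75
  k = 3: (10 + 5 + 5)/20 = 20/20 = 1

Summary (fraction, with percent):

explained: PC1 0.5 (50%), PC2 0.25 (25%), PC3 0.25 (25%);  cumulative: 0.5, 0.75, 1


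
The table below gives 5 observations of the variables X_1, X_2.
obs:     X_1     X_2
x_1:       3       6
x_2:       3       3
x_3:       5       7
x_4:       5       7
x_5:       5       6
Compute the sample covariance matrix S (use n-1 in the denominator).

Step 1 — column means:
  mean(X_1) = (3 + 3 + 5 + 5 + 5) / 5 = 21/5 = 4.2
  mean(X_2) = (6 + 3 + 7 + 7 + 6) / 5 = 29/5 = 5.8

Step 2 — sample covariance S[i,j] = (1/(n-1)) · Σ_k (x_{k,i} - mean_i) · (x_{k,j} - mean_j), with n-1 = 4.
  S[X_1,X_1] = ((-1.2)·(-1.2) + (-1.2)·(-1.2) + (0.8)·(0.8) + (0.8)·(0.8) + (0.8)·(0.8)) / 4 = 4.8/4 = 1.2
  S[X_1,X_2] = ((-1.2)·(0.2) + (-1.2)·(-2.8) + (0.8)·(1.2) + (0.8)·(1.2) + (0.8)·(0.2)) / 4 = 5.2/4 = 1.3
  S[X_2,X_2] = ((0.2)·(0.2) + (-2.8)·(-2.8) + (1.2)·(1.2) + (1.2)·(1.2) + (0.2)·(0.2)) / 4 = 10.8/4 = 2.7

S is symmetric (S[j,i] = S[i,j]). Assembling:

S = [[1.2, 1.3],
 [1.3, 2.7]]


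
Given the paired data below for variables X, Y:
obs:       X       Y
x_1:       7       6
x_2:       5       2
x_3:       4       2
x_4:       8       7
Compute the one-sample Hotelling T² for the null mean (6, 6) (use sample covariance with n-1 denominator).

Step 1 — sample mean vector:
  mean(X) = (7 + 5 + 4 + 8) / 4 = 24/4 = 6
  mean(Y) = (6 + 2 + 2 + 7) / 4 = 17/4 = 4.25
  x̄ = (6, 4.25),  deviation x̄ - mu_0 = (6, 4.25) - (6, 6) = (0, -1.75).

Step 2 — sample covariance matrix, S[i,j] = (1/(n-1)) · Σ_k (x_{k,i} - mean_i) · (x_{k,j} - mean_j), divisor n-1 = 3:
  S[X,X] = ((1)·(1) + (-1)·(-1) + (-2)·(-2) + (2)·(2)) / 3 = 10/3 = 3.3333
  S[X,Y] = ((1)·(1.75) + (-1)·(-2.25) + (-2)·(-2.25) + (2)·(2.75)) / 3 = 14/3 = 4.6667
  S[Y,Y] = ((1.75)·(1.75) + (-2.25)·(-2.25) + (-2.25)·(-2.25) + (2.75)·(2.75)) / 3 = 20.75/3 = 6.9167
  S = [[3.3333, 4.6667],
 [4.6667, 6.9167]].

Step 3 — invert S. det(S) = 3.3333·6.9167 - (4.6667)² = 1.2778.
  S^{-1} = (1/det) · [[d, -b], [-b, a]] = [[5.413, -3.6522],
 [-3.6522, 2.6087]].

Step 4 — quadratic form (x̄ - mu_0)^T · S^{-1} · (x̄ - mu_0):
  S^{-1} · (x̄ - mu_0) = (6.3913, -4.5652),
  (x̄ - mu_0)^T · [...] = (0)·(6.3913) + (-1.75)·(-4.5652) = 7.9891.

Step 5 — scale by n: T² = 4 · 7.9891 = 31.9565.

T² ≈ 31.9565


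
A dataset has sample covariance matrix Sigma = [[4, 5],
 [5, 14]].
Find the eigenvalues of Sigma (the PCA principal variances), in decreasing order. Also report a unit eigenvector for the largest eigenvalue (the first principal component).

Step 1 — characteristic polynomial of 2×2 Sigma:
  det(Sigma - λI) = λ² - trace · λ + det = 0.
  trace = 4 + 14 = 18, det = 4·14 - (5)² = 31.
Step 2 — discriminant:
  Δ = trace² - 4·det = 324 - 124 = 200.
Step 3 — eigenvalues:
  λ = (trace ± √Δ)/2 = (18 ± 14.1421)/2,
  λ_1 = 16.0711,  λ_2 = 1.9289.

Step 4 — unit eigenvector for λ_1: solve (Sigma - λ_1 I)v = 0. First row:
  (4 - 16.0711)·v_x + (5)·v_y = 0, i.e. (-12.0711)·v_x + (5)·v_y = 0,
  so v ∝ (b, λ_1 - a) = (5, 12.0711) = u.
  ||u|| = √((5)² + (12.0711)²) = √(170.7107) ≈ 13.0656,
  v_1 = u/||u|| ≈ (0.3827, 0.9239) (||v_1|| = 1).

λ_1 = 16.0711,  λ_2 = 1.9289;  v_1 ≈ (0.3827, 0.9239)


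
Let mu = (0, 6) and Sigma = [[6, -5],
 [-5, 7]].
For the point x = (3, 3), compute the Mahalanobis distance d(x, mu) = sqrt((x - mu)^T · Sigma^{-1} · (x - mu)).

Step 1 — centre the observation: (x - mu) = (3, -3).

Step 2 — invert Sigma. det(Sigma) = 6·7 - (-5)² = 17.
  Sigma^{-1} = (1/det) · [[d, -b], [-b, a]] = [[0.4118, 0.2941],
 [0.2941, 0.3529]].

Step 3 — form the quadratic (x - mu)^T · Sigma^{-1} · (x - mu):
  Sigma^{-1} · (x - mu) = (0.3529, -0.1765).
  (x - mu)^T · [Sigma^{-1} · (x - mu)] = (3)·(0.3529) + (-3)·(-0.1765) = 1.5882.

Step 4 — take square root: d = √(1.5882) ≈ 1.2603.

d(x, mu) = √(1.5882) ≈ 1.2603


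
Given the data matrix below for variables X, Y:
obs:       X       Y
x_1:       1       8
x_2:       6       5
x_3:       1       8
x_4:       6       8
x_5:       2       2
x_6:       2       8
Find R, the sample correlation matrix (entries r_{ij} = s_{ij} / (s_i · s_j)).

Step 1 — column means:
  mean(X) = (1 + 6 + 1 + 6 + 2 + 2) / 6 = 18/6 = 3
  mean(Y) = (8 + 5 + 8 + 8 + 2 + 8) / 6 = 39/6 = 6.5

Step 2 — sample variances and covariances s[i,j] = (1/(n-1)) · Σ_k (x_{k,i} - mean_i) · (x_{k,j} - mean_j), with n-1 = 5:
  s[X,X] = ((-2)·(-2) + (3)·(3) + (-2)·(-2) + (3)·(3) + (-1)·(-1) + (-1)·(-1)) / 5 = 28/5 = 5.6
  s[X,Y] = ((-2)·(1.5) + (3)·(-1.5) + (-2)·(1.5) + (3)·(1.5) + (-1)·(-4.5) + (-1)·(1.5)) / 5 = -3/5 = -0.6
  s[Y,Y] = ((1.5)·(1.5) + (-1.5)·(-1.5) + (1.5)·(1.5) + (1.5)·(1.5) + (-4.5)·(-4.5) + (1.5)·(1.5)) / 5 = 31.5/5 = 6.3
  Sample standard deviations s_i = √(s[i,i]):
  s(X) = √(5.6) = 2.3664
  s(Y) = √(6.3) = 2.51

Step 3 — r_{ij} = s_{ij} / (s_i · s_j):
  r[X,X] = 1 (diagonal).
  r[X,Y] = -0.6 / (2.3664 · 2.51) = -0.6 / 5.9397 = -0.101
  r[Y,Y] = 1 (diagonal).

R is symmetric with unit diagonal. Assembling:

R = [[1, -0.101],
 [-0.101, 1]]


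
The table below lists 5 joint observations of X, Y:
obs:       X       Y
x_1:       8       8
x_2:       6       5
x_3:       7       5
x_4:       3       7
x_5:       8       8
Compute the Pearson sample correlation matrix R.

Step 1 — column means:
  mean(X) = (8 + 6 + 7 + 3 + 8) / 5 = 32/5 = 6.4
  mean(Y) = (8 + 5 + 5 + 7 + 8) / 5 = 33/5 = 6.6

Step 2 — sample variances and covariances s[i,j] = (1/(n-1)) · Σ_k (x_{k,i} - mean_i) · (x_{k,j} - mean_j), with n-1 = 4:
  s[X,X] = ((1.6)·(1.6) + (-0.4)·(-0.4) + (0.6)·(0.6) + (-3.4)·(-3.4) + (1.6)·(1.6)) / 4 = 17.2/4 = 4.3
  s[X,Y] = ((1.6)·(1.4) + (-0.4)·(-1.6) + (0.6)·(-1.6) + (-3.4)·(0.4) + (1.6)·(1.4)) / 4 = 2.8/4 = 0.7
  s[Y,Y] = ((1.4)·(1.4) + (-1.6)·(-1.6) + (-1.6)·(-1.6) + (0.4)·(0.4) + (1.4)·(1.4)) / 4 = 9.2/4 = 2.3
  Sample standard deviations s_i = √(s[i,i]):
  s(X) = √(4.3) = 2.0736
  s(Y) = √(2.3) = 1.5166

Step 3 — r_{ij} = s_{ij} / (s_i · s_j):
  r[X,X] = 1 (diagonal).
  r[X,Y] = 0.7 / (2.0736 · 1.5166) = 0.7 / 3.1448 = 0.2226
  r[Y,Y] = 1 (diagonal).

R is symmetric with unit diagonal. Assembling:

R = [[1, 0.2226],
 [0.2226, 1]]


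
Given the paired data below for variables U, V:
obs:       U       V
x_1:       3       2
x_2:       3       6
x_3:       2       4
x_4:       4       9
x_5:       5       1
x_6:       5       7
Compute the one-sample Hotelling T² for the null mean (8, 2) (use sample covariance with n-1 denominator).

Step 1 — sample mean vector:
  mean(U) = (3 + 3 + 2 + 4 + 5 + 5) / 6 = 22/6 = 3.6667
  mean(V) = (2 + 6 + 4 + 9 + 1 + 7) / 6 = 29/6 = 4.8333
  x̄ = (3.6667, 4.8333),  deviation x̄ - mu_0 = (3.6667, 4.8333) - (8, 2) = (-4.3333, 2.8333).

Step 2 — sample covariance matrix, S[i,j] = (1/(n-1)) · Σ_k (x_{k,i} - mean_i) · (x_{k,j} - mean_j), divisor n-1 = 5:
  S[U,U] = ((-0.6667)·(-0.6667) + (-0.6667)·(-0.6667) + (-1.6667)·(-1.6667) + (0.3333)·(0.3333) + (1.3333)·(1.3333) + (1.3333)·(1.3333)) / 5 = 7.3333/5 = 1.4667
  S[U,V] = ((-0.6667)·(-2.8333) + (-0.6667)·(1.1667) + (-1.6667)·(-0.8333) + (0.3333)·(4.1667) + (1.3333)·(-3.8333) + (1.3333)·(2.1667)) / 5 = 1.6667/5 = 0.3333
  S[V,V] = ((-2.8333)·(-2.8333) + (1.1667)·(1.1667) + (-0.8333)·(-0.8333) + (4.1667)·(4.1667) + (-3.8333)·(-3.8333) + (2.1667)·(2.1667)) / 5 = 46.8333/5 = 9.3667
  S = [[1.4667, 0.3333],
 [0.3333, 9.3667]].

Step 3 — invert S. det(S) = 1.4667·9.3667 - (0.3333)² = 13.6267.
  S^{-1} = (1/det) · [[d, -b], [-b, a]] = [[0.6874, -0.0245],
 [-0.0245, 0.1076]].

Step 4 — quadratic form (x̄ - mu_0)^T · S^{-1} · (x̄ - mu_0):
  S^{-1} · (x̄ - mu_0) = (-3.0479, 0.411),
  (x̄ - mu_0)^T · [...] = (-4.3333)·(-3.0479) + (2.8333)·(0.411) = 14.3721.

Step 5 — scale by n: T² = 6 · 14.3721 = 86.2329.

T² ≈ 86.2329


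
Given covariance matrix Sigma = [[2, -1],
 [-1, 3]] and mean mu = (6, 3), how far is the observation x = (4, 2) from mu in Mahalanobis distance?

Step 1 — centre the observation: (x - mu) = (-2, -1).

Step 2 — invert Sigma. det(Sigma) = 2·3 - (-1)² = 5.
  Sigma^{-1} = (1/det) · [[d, -b], [-b, a]] = [[0.6, 0.2],
 [0.2, 0.4]].

Step 3 — form the quadratic (x - mu)^T · Sigma^{-1} · (x - mu):
  Sigma^{-1} · (x - mu) = (-1.4, -0.8).
  (x - mu)^T · [Sigma^{-1} · (x - mu)] = (-2)·(-1.4) + (-1)·(-0.8) = 3.6.

Step 4 — take square root: d = √(3.6) ≈ 1.8974.

d(x, mu) = √(3.6) ≈ 1.8974


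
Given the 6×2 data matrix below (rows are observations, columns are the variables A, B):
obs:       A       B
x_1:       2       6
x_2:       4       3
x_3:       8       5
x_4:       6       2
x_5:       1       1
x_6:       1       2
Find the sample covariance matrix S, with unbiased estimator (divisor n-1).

Step 1 — column means:
  mean(A) = (2 + 4 + 8 + 6 + 1 + 1) / 6 = 22/6 = 3.6667
  mean(B) = (6 + 3 + 5 + 2 + 1 + 2) / 6 = 19/6 = 3.1667

Step 2 — sample covariance S[i,j] = (1/(n-1)) · Σ_k (x_{k,i} - mean_i) · (x_{k,j} - mean_j), with n-1 = 5.
  S[A,A] = ((-1.6667)·(-1.6667) + (0.3333)·(0.3333) + (4.3333)·(4.3333) + (2.3333)·(2.3333) + (-2.6667)·(-2.6667) + (-2.6667)·(-2.6667)) / 5 = 41.3333/5 = 8.2667
  S[A,B] = ((-1.6667)·(2.8333) + (0.3333)·(-0.1667) + (4.3333)·(1.8333) + (2.3333)·(-1.1667) + (-2.6667)·(-2.1667) + (-2.6667)·(-1.1667)) / 5 = 9.3333/5 = 1.8667
  S[B,B] = ((2.8333)·(2.8333) + (-0.1667)·(-0.1667) + (1.8333)·(1.8333) + (-1.1667)·(-1.1667) + (-2.1667)·(-2.1667) + (-1.1667)·(-1.1667)) / 5 = 18.8333/5 = 3.7667

S is symmetric (S[j,i] = S[i,j]). Assembling:

S = [[8.2667, 1.8667],
 [1.8667, 3.7667]]


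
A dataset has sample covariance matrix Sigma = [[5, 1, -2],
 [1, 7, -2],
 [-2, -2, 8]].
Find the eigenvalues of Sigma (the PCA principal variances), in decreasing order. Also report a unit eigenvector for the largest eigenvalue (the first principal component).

Step 1 — characteristic polynomial p(λ) = det(λI - Sigma) = λ³ - tr·λ² + c_1·λ - det, where tr = trace, c_1 = sum of the principal 2×2 minors, det = det(Sigma):
  tr = 5 + 7 + 8 = 20,
  c_1 = (5·7 - (1)²) + (5·8 - (-2)²) + (7·8 - (-2)²) = 34 + 36 + 52 = 122,
  det = 5·(7·8 - (-2)²) - (1)·((1)·8 - (-2)·(-2)) + (-2)·((1)·(-2) - 7·(-2)) = 5·(52) - (1)·(4) + (-2)·(12) = 232.
  So p(λ) = λ³ - 20λ² + 122λ - 232.
Step 2 — look for an integer root (rational root theorem: any rational root is an integer divisor of 232). Testing λ = 4:
  p(4) = 64 - 320 + 488 - 232 = 0  ✓
  Dividing out (λ - 4): p(λ) = (λ - 4)(λ² - 16λ + 58).
Step 3 — remaining eigenvalues from the quadratic λ² - 16λ + 58 = 0:
  Δ = 16² - 4·58 = 256 - 232 = 24,  λ = (16 ± √24)/2 = (16 ± 4.899)/2 ≈ 10.4495 or 5.5505.
  Sorted: λ_1 = 10.4495,  λ_2 = 5.5505,  λ_3 = 4  (check: sum = 20 = tr ✓).

Step 4 — unit eigenvector for λ_1 ≈ 10.4495: v spans the null space of (Sigma - λ_1 I), whose rows are
  r_1 = (-5.4495, 1, -2),  r_2 = (1, -3.4495, -2),  r_3 = (-2, -2, -2.4495).
  v is orthogonal to every row, so take v ∝ r_1 × r_2 = ((1)·(-2) - (-2)·(-3.4495), (-2)·(1) - (-5.4495)·(-2), (-5.4495)·(-3.4495) - (1)·(1)) ≈ (-8.899, -12.899, 17.798).
  Rescale (multiply by -1 so the first nonzero entry is positive): u = (8.899, 12.899, -17.798).
  ||u|| = √((8.899)² + (12.899)² + (-17.798)²) = √(562.3429) ≈ 23.7138,  v_1 = u/||u|| ≈ (0.3753, 0.5439, -0.7505) (||v_1|| = 1).

λ_1 = 10.4495,  λ_2 = 5.5505,  λ_3 = 4;  v_1 ≈ (0.3753, 0.5439, -0.7505)


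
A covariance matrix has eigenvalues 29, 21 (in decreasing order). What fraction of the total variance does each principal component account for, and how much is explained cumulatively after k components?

Step 1 — total variance = trace(Sigma) = Σ λ_i = 29 + 21 = 50.

Step 2 — fraction explained by component i = λ_i / Σ λ:
  PC1: 29/50 = 0.58
  PC2: 21/50 = 0.42

Step 3 — cumulative fraction after k components = (λ_1 + ... + λ_k) / Σ λ:
  k = 1: 29/50 = 0.58
  k = 2: (29 + 21)/50 = 50/50 = 1

Summary (fraction, with percent):

explained: PC1 0.58 (58%), PC2 0.42 (42%);  cumulative: 0.58, 1


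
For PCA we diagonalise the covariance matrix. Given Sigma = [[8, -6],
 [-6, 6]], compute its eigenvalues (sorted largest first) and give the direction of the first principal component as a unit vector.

Step 1 — characteristic polynomial of 2×2 Sigma:
  det(Sigma - λI) = λ² - trace · λ + det = 0.
  trace = 8 + 6 = 14, det = 8·6 - (-6)² = 12.
Step 2 — discriminant:
  Δ = trace² - 4·det = 196 - 48 = 148.
Step 3 — eigenvalues:
  λ = (trace ± √Δ)/2 = (14 ± 12.1655)/2,
  λ_1 = 13.0828,  λ_2 = 0.9172.

Step 4 — unit eigenvector for λ_1: solve (Sigma - λ_1 I)v = 0. First row:
  (8 - 13.0828)·v_x + (-6)·v_y = 0, i.e. (-5.0828)·v_x + (-6)·v_y = 0,
  so v ∝ (b, λ_1 - a) = (-6, 5.0828); multiply by -1 so the first entry is positive: u = (6, -5.0828).
  ||u|| = √((6)² + (-5.0828)²) = √(61.8345) ≈ 7.8635,
  v_1 = u/||u|| ≈ (0.763, -0.6464) (||v_1|| = 1).

λ_1 = 13.0828,  λ_2 = 0.9172;  v_1 ≈ (0.763, -0.6464)


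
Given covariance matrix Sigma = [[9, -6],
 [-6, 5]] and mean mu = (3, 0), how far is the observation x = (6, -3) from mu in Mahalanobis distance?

Step 1 — centre the observation: (x - mu) = (3, -3).

Step 2 — invert Sigma. det(Sigma) = 9·5 - (-6)² = 9.
  Sigma^{-1} = (1/det) · [[d, -b], [-b, a]] = [[0.5556, 0.6667],
 [0.6667, 1]].

Step 3 — form the quadratic (x - mu)^T · Sigma^{-1} · (x - mu):
  Sigma^{-1} · (x - mu) = (-0.3333, -1).
  (x - mu)^T · [Sigma^{-1} · (x - mu)] = (3)·(-0.3333) + (-3)·(-1) = 2.

Step 4 — take square root: d = √(2) ≈ 1.4142.

d(x, mu) = √(2) ≈ 1.4142


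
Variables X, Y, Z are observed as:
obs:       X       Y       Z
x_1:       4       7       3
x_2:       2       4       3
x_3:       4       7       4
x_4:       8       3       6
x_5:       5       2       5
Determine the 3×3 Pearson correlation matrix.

Step 1 — column means:
  mean(X) = (4 + 2 + 4 + 8 + 5) / 5 = 23/5 = 4.6
  mean(Y) = (7 + 4 + 7 + 3 + 2) / 5 = 23/5 = 4.6
  mean(Z) = (3 + 3 + 4 + 6 + 5) / 5 = 21/5 = 4.2

Step 2 — sample variances and covariances s[i,j] = (1/(n-1)) · Σ_k (x_{k,i} - mean_i) · (x_{k,j} - mean_j), with n-1 = 4:
  s[X,X] = ((-0.6)·(-0.6) + (-2.6)·(-2.6) + (-0.6)·(-0.6) + (3.4)·(3.4) + (0.4)·(0.4)) / 4 = 19.2/4 = 4.8
  s[X,Y] = ((-0.6)·(2.4) + (-2.6)·(-0.6) + (-0.6)·(2.4) + (3.4)·(-1.6) + (0.4)·(-2.6)) / 4 = -7.8/4 = -1.95
  s[X,Z] = ((-0.6)·(-1.2) + (-2.6)·(-1.2) + (-0.6)·(-0.2) + (3.4)·(1.8) + (0.4)·(0.8)) / 4 = 10.4/4 = 2.6
  s[Y,Y] = ((2.4)·(2.4) + (-0.6)·(-0.6) + (2.4)·(2.4) + (-1.6)·(-1.6) + (-2.6)·(-2.6)) / 4 = 21.2/4 = 5.3
  s[Y,Z] = ((2.4)·(-1.2) + (-0.6)·(-1.2) + (2.4)·(-0.2) + (-1.6)·(1.8) + (-2.6)·(0.8)) / 4 = -7.6/4 = -1.9
  s[Z,Z] = ((-1.2)·(-1.2) + (-1.2)·(-1.2) + (-0.2)·(-0.2) + (1.8)·(1.8) + (0.8)·(0.8)) / 4 = 6.8/4 = 1.7
  Sample standard deviations s_i = √(s[i,i]):
  s(X) = √(4.8) = 2.1909
  s(Y) = √(5.3) = 2.3022
  s(Z) = √(1.7) = 1.3038

Step 3 — r_{ij} = s_{ij} / (s_i · s_j):
  r[X,X] = 1 (diagonal).
  r[X,Y] = -1.95 / (2.1909 · 2.3022) = -1.95 / 5.0438 = -0.3866
  r[X,Z] = 2.6 / (2.1909 · 1.3038) = 2.6 / 2.8566 = 0.9102
  r[Y,Y] = 1 (diagonal).
  r[Y,Z] = -1.9 / (2.3022 · 1.3038) = -1.9 / 3.0017 = -0.633
  r[Z,Z] = 1 (diagonal).

R is symmetric with unit diagonal. Assembling:

R = [[1, -0.3866, 0.9102],
 [-0.3866, 1, -0.633],
 [0.9102, -0.633, 1]]


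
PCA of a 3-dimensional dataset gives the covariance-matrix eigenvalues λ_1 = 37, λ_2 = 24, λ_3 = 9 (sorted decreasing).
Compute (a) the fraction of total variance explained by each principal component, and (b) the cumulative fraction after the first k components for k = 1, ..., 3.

Step 1 — total variance = trace(Sigma) = Σ λ_i = 37 + 24 + 9 = 70.

Step 2 — fraction explained by component i = λ_i / Σ λ:
  PC1: 37/70 = 0.5286
  PC2: 24/70 = 0.3429
  PC3: 9/70 = 0.1286

Step 3 — cumulative fraction after k components = (λ_1 + ... + λ_k) / Σ λ:
  k = 1: 37/70 = 0.5286
  k = 2: (37 + 24)/70 = 61/70 = 0.8714
  k = 3: (37 + 24 + 9)/70 = 70/70 = 1

Summary (fraction, with percent):

explained: PC1 0.5286 (52.86%), PC2 0.3429 (34.29%), PC3 0.1286 (12.86%);  cumulative: 0.5286, 0.8714, 1


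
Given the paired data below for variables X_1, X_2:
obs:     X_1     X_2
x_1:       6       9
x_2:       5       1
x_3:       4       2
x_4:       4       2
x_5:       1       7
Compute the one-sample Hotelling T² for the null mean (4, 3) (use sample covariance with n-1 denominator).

Step 1 — sample mean vector:
  mean(X_1) = (6 + 5 + 4 + 4 + 1) / 5 = 20/5 = 4
  mean(X_2) = (9 + 1 + 2 + 2 + 7) / 5 = 21/5 = 4.2
  x̄ = (4, 4.2),  deviation x̄ - mu_0 = (4, 4.2) - (4, 3) = (0, 1.2).

Step 2 — sample covariance matrix, S[i,j] = (1/(n-1)) · Σ_k (x_{k,i} - mean_i) · (x_{k,j} - mean_j), divisor n-1 = 4:
  S[X_1,X_1] = ((2)·(2) + (1)·(1) + (0)·(0) + (0)·(0) + (-3)·(-3)) / 4 = 14/4 = 3.5
  S[X_1,X_2] = ((2)·(4.8) + (1)·(-3.2) + (0)·(-2.2) + (0)·(-2.2) + (-3)·(2.8)) / 4 = -2/4 = -0.5
  S[X_2,X_2] = ((4.8)·(4.8) + (-3.2)·(-3.2) + (-2.2)·(-2.2) + (-2.2)·(-2.2) + (2.8)·(2.8)) / 4 = 50.8/4 = 12.7
  S = [[3.5, -0.5],
 [-0.5, 12.7]].

Step 3 — invert S. det(S) = 3.5·12.7 - (-0.5)² = 44.2.
  S^{-1} = (1/det) · [[d, -b], [-b, a]] = [[0.2873, 0.0113],
 [0.0113, 0.0792]].

Step 4 — quadratic form (x̄ - mu_0)^T · S^{-1} · (x̄ - mu_0):
  S^{-1} · (x̄ - mu_0) = (0.0136, 0.095),
  (x̄ - mu_0)^T · [...] = (0)·(0.0136) + (1.2)·(0.095) = 0.114.

Step 5 — scale by n: T² = 5 · 0.114 = 0.5701.

T² ≈ 0.5701


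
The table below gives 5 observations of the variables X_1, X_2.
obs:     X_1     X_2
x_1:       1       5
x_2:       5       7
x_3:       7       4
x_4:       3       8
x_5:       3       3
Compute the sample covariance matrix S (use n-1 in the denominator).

Step 1 — column means:
  mean(X_1) = (1 + 5 + 7 + 3 + 3) / 5 = 19/5 = 3.8
  mean(X_2) = (5 + 7 + 4 + 8 + 3) / 5 = 27/5 = 5.4

Step 2 — sample covariance S[i,j] = (1/(n-1)) · Σ_k (x_{k,i} - mean_i) · (x_{k,j} - mean_j), with n-1 = 4.
  S[X_1,X_1] = ((-2.8)·(-2.8) + (1.2)·(1.2) + (3.2)·(3.2) + (-0.8)·(-0.8) + (-0.8)·(-0.8)) / 4 = 20.8/4 = 5.2
  S[X_1,X_2] = ((-2.8)·(-0.4) + (1.2)·(1.6) + (3.2)·(-1.4) + (-0.8)·(2.6) + (-0.8)·(-2.4)) / 4 = -1.6/4 = -0.4
  S[X_2,X_2] = ((-0.4)·(-0.4) + (1.6)·(1.6) + (-1.4)·(-1.4) + (2.6)·(2.6) + (-2.4)·(-2.4)) / 4 = 17.2/4 = 4.3

S is symmetric (S[j,i] = S[i,j]). Assembling:

S = [[5.2, -0.4],
 [-0.4, 4.3]]


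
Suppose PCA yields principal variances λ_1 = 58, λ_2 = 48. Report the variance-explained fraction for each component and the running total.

Step 1 — total variance = trace(Sigma) = Σ λ_i = 58 + 48 = 106.

Step 2 — fraction explained by component i = λ_i / Σ λ:
  PC1: 58/106 = 0.5472
  PC2: 48/106 = 0.4528

Step 3 — cumulative fraction after k components = (λ_1 + ... + λ_k) / Σ λ:
  k = 1: 58/106 = 0.5472
  k = 2: (58 + 48)/106 = 106/106 = 1

Summary (fraction, with percent):

explained: PC1 0.5472 (54.72%), PC2 0.4528 (45.28%);  cumulative: 0.5472, 1


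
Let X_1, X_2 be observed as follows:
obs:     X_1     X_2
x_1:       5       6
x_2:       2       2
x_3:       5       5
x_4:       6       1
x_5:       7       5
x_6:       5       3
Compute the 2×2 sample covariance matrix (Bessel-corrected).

Step 1 — column means:
  mean(X_1) = (5 + 2 + 5 + 6 + 7 + 5) / 6 = 30/6 = 5
  mean(X_2) = (6 + 2 + 5 + 1 + 5 + 3) / 6 = 22/6 = 3.6667

Step 2 — sample covariance S[i,j] = (1/(n-1)) · Σ_k (x_{k,i} - mean_i) · (x_{k,j} - mean_j), with n-1 = 5.
  S[X_1,X_1] = ((0)·(0) + (-3)·(-3) + (0)·(0) + (1)·(1) + (2)·(2) + (0)·(0)) / 5 = 14/5 = 2.8
  S[X_1,X_2] = ((0)·(2.3333) + (-3)·(-1.6667) + (0)·(1.3333) + (1)·(-2.6667) + (2)·(1.3333) + (0)·(-0.6667)) / 5 = 5/5 = 1
  S[X_2,X_2] = ((2.3333)·(2.3333) + (-1.6667)·(-1.6667) + (1.3333)·(1.3333) + (-2.6667)·(-2.6667) + (1.3333)·(1.3333) + (-0.6667)·(-0.6667)) / 5 = 19.3333/5 = 3.8667

S is symmetric (S[j,i] = S[i,j]). Assembling:

S = [[2.8, 1],
 [1, 3.8667]]


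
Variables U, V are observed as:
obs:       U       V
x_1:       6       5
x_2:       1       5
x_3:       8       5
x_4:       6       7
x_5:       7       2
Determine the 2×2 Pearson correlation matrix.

Step 1 — column means:
  mean(U) = (6 + 1 + 8 + 6 + 7) / 5 = 28/5 = 5.6
  mean(V) = (5 + 5 + 5 + 7 + 2) / 5 = 24/5 = 4.8

Step 2 — sample variances and covariances s[i,j] = (1/(n-1)) · Σ_k (x_{k,i} - mean_i) · (x_{k,j} - mean_j), with n-1 = 4:
  s[U,U] = ((0.4)·(0.4) + (-4.6)·(-4.6) + (2.4)·(2.4) + (0.4)·(0.4) + (1.4)·(1.4)) / 4 = 29.2/4 = 7.3
  s[U,V] = ((0.4)·(0.2) + (-4.6)·(0.2) + (2.4)·(0.2) + (0.4)·(2.2) + (1.4)·(-2.8)) / 4 = -3.4/4 = -0.85
  s[V,V] = ((0.2)·(0.2) + (0.2)·(0.2) + (0.2)·(0.2) + (2.2)·(2.2) + (-2.8)·(-2.8)) / 4 = 12.8/4 = 3.2
  Sample standard deviations s_i = √(s[i,i]):
  s(U) = √(7.3) = 2.7019
  s(V) = √(3.2) = 1.7889

Step 3 — r_{ij} = s_{ij} / (s_i · s_j):
  r[U,U] = 1 (diagonal).
  r[U,V] = -0.85 / (2.7019 · 1.7889) = -0.85 / 4.8332 = -0.1759
  r[V,V] = 1 (diagonal).

R is symmetric with unit diagonal. Assembling:

R = [[1, -0.1759],
 [-0.1759, 1]]


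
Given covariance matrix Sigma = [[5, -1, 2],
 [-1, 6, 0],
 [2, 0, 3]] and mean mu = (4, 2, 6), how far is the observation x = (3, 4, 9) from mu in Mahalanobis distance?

Step 1 — centre the observation: (x - mu) = (-1, 2, 3).

Step 2 — invert Sigma (cofactor / det for 3×3, or solve directly):
  Sigma^{-1} = [[0.2857, 0.0476, -0.1905],
 [0.0476, 0.1746, -0.0317],
 [-0.1905, -0.0317, 0.4603]].

Step 3 — form the quadratic (x - mu)^T · Sigma^{-1} · (x - mu):
  Sigma^{-1} · (x - mu) = (-0.7619, 0.2063, 1.5079).
  (x - mu)^T · [Sigma^{-1} · (x - mu)] = (-1)·(-0.7619) + (2)·(0.2063) + (3)·(1.5079) = 5.6984.

Step 4 — take square root: d = √(5.6984) ≈ 2.3871.

d(x, mu) = √(5.6984) ≈ 2.3871


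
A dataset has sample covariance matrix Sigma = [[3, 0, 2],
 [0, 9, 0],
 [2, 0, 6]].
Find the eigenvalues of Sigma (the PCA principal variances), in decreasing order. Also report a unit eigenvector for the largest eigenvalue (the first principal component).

Step 1 — characteristic polynomial p(λ) = det(λI - Sigma) = λ³ - tr·λ² + c_1·λ - det, where tr = trace, c_1 = sum of the principal 2×2 minors, det = det(Sigma):
  tr = 3 + 9 + 6 = 18,
  c_1 = (3·9 - (0)²) + (3·6 - (2)²) + (9·6 - (0)²) = 27 + 14 + 54 = 95,
  det = 3·(9·6 - (0)²) - (0)·((0)·6 - (0)·(2)) + (2)·((0)·(0) - 9·(2)) = 3·(54) - (0)·(0) + (2)·(-18) = 126.
  So p(λ) = λ³ - 18λ² + 95λ - 126.
Step 2 — look for an integer root (rational root theorem: any rational root is an integer divisor of 126). Testing λ = 2:
  p(2) = 8 - 72 + 190 - 126 = 0  ✓
  Dividing out (λ - 2): p(λ) = (λ - 2)(λ² - 16λ + 63).
Step 3 — remaining eigenvalues from the quadratic λ² - 16λ + 63 = 0:
  Δ = 16² - 4·63 = 256 - 252 = 4,  λ = (16 ± √4)/2 = (16 ± 2)/2 = 9 or 7.
  Sorted: λ_1 = 9,  λ_2 = 7,  λ_3 = 2  (check: sum = 18 = tr ✓).

Step 4 — unit eigenvector for λ_1 = 9: v spans the null space of (Sigma - λ_1 I), whose rows are
  r_1 = (-6, 0, 2),  r_2 = (0, 0, 0),  r_3 = (2, 0, -3).
  v is orthogonal to every row, so take v ∝ r_1 × r_3 = ((0)·(-3) - (2)·(0), (2)·(2) - (-6)·(-3), (-6)·(0) - (0)·(2)) = (0, -14, 0).
  Rescale (divide by 14; multiply by -1 so the first nonzero entry is positive): u = (0, 1, 0).
  ||u|| = √((0)² + (1)² + (0)²) = √(1) = 1,  v_1 = u/||u|| ≈ (0, 1, 0) (||v_1|| = 1).

λ_1 = 9,  λ_2 = 7,  λ_3 = 2;  v_1 ≈ (0, 1, 0)


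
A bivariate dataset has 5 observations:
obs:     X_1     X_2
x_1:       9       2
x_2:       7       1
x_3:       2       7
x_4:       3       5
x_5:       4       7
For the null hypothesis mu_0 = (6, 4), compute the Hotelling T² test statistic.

Step 1 — sample mean vector:
  mean(X_1) = (9 + 7 + 2 + 3 + 4) / 5 = 25/5 = 5
  mean(X_2) = (2 + 1 + 7 + 5 + 7) / 5 = 22/5 = 4.4
  x̄ = (5, 4.4),  deviation x̄ - mu_0 = (5, 4.4) - (6, 4) = (-1, 0.4).

Step 2 — sample covariance matrix, S[i,j] = (1/(n-1)) · Σ_k (x_{k,i} - mean_i) · (x_{k,j} - mean_j), divisor n-1 = 4:
  S[X_1,X_1] = ((4)·(4) + (2)·(2) + (-3)·(-3) + (-2)·(-2) + (-1)·(-1)) / 4 = 34/4 = 8.5
  S[X_1,X_2] = ((4)·(-2.4) + (2)·(-3.4) + (-3)·(2.6) + (-2)·(0.6) + (-1)·(2.6)) / 4 = -28/4 = -7
  S[X_2,X_2] = ((-2.4)·(-2.4) + (-3.4)·(-3.4) + (2.6)·(2.6) + (0.6)·(0.6) + (2.6)·(2.6)) / 4 = 31.2/4 = 7.8
  S = [[8.5, -7],
 [-7, 7.8]].

Step 3 — invert S. det(S) = 8.5·7.8 - (-7)² = 17.3.
  S^{-1} = (1/det) · [[d, -b], [-b, a]] = [[0.4509, 0.4046],
 [0.4046, 0.4913]].

Step 4 — quadratic form (x̄ - mu_0)^T · S^{-1} · (x̄ - mu_0):
  S^{-1} · (x̄ - mu_0) = (-0.289, -0.2081),
  (x̄ - mu_0)^T · [...] = (-1)·(-0.289) + (0.4)·(-0.2081) = 0.2058.

Step 5 — scale by n: T² = 5 · 0.2058 = 1.0289.

T² ≈ 1.0289


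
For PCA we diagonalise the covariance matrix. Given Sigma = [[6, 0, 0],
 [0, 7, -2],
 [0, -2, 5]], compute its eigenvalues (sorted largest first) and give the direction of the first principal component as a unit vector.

Step 1 — characteristic polynomial p(λ) = det(λI - Sigma) = λ³ - tr·λ² + c_1·λ - det, where tr = trace, c_1 = sum of the principal 2×2 minors, det = det(Sigma):
  tr = 6 + 7 + 5 = 18,
  c_1 = (6·7 - (0)²) + (6·5 - (0)²) + (7·5 - (-2)²) = 42 + 30 + 31 = 103,
  det = 6·(7·5 - (-2)²) - (0)·((0)·5 - (-2)·(0)) + (0)·((0)·(-2) - 7·(0)) = 6·(31) - (0)·(0) + (0)·(0) = 186.
  So p(λ) = λ³ - 18λ² + 103λ - 186.
Step 2 — look for an integer root (rational root theorem: any rational root is an integer divisor of 186). Testing λ = 6:
  p(6) = 216 - 648 + 618 - 186 = 0  ✓
  Dividing out (λ - 6): p(λ) = (λ - 6)(λ² - 12λ + 31).
Step 3 — remaining eigenvalues from the quadratic λ² - 12λ + 31 = 0:
  Δ = 12² - 4·31 = 144 - 124 = 20,  λ = (12 ± √20)/2 = (12 ± 4.4721)/2 ≈ 8.2361 or 3.7639.
  Sorted: λ_1 = 8.2361,  λ_2 = 6,  λ_3 = 3.7639  (check: sum = 18 = tr ✓).

Step 4 — unit eigenvector for λ_1 ≈ 8.2361: v spans the null space of (Sigma - λ_1 I), whose rows are
  r_1 = (-2.2361, 0, 0),  r_2 = (0, -1.2361, -2),  r_3 = (0, -2, -3.2361).
  v is orthogonal to every row, so take v ∝ r_1 × r_2 = ((0)·(-2) - (0)·(-1.2361), (0)·(0) - (-2.2361)·(-2), (-2.2361)·(-1.2361) - (0)·(0)) ≈ (0, -4.4721, 2.7639).
  Rescale (multiply by -1 so the first nonzero entry is positive): u = (0, 4.4721, -2.7639).
  ||u|| = √((0)² + (4.4721)² + (-2.7639)²) = √(27.6393) ≈ 5.2573,  v_1 = u/||u|| ≈ (0, 0.8507, -0.5257) (||v_1|| = 1).

λ_1 = 8.2361,  λ_2 = 6,  λ_3 = 3.7639;  v_1 ≈ (0, 0.8507, -0.5257)


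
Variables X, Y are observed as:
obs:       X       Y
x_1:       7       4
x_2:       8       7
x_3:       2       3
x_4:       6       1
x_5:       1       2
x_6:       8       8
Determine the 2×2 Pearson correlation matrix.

Step 1 — column means:
  mean(X) = (7 + 8 + 2 + 6 + 1 + 8) / 6 = 32/6 = 5.3333
  mean(Y) = (4 + 7 + 3 + 1 + 2 + 8) / 6 = 25/6 = 4.1667

Step 2 — sample variances and covariances s[i,j] = (1/(n-1)) · Σ_k (x_{k,i} - mean_i) · (x_{k,j} - mean_j), with n-1 = 5:
  s[X,X] = ((1.6667)·(1.6667) + (2.6667)·(2.6667) + (-3.3333)·(-3.3333) + (0.6667)·(0.6667) + (-4.3333)·(-4.3333) + (2.6667)·(2.6667)) / 5 = 47.3333/5 = 9.4667
  s[X,Y] = ((1.6667)·(-0.1667) + (2.6667)·(2.8333) + (-3.3333)·(-1.1667) + (0.6667)·(-3.1667) + (-4.3333)·(-2.1667) + (2.6667)·(3.8333)) / 5 = 28.6667/5 = 5.7333
  s[Y,Y] = ((-0.1667)·(-0.1667) + (2.8333)·(2.8333) + (-1.1667)·(-1.1667) + (-3.1667)·(-3.1667) + (-2.1667)·(-2.1667) + (3.8333)·(3.8333)) / 5 = 38.8333/5 = 7.7667
  Sample standard deviations s_i = √(s[i,i]):
  s(X) = √(9.4667) = 3.0768
  s(Y) = √(7.7667) = 2.7869

Step 3 — r_{ij} = s_{ij} / (s_i · s_j):
  r[X,X] = 1 (diagonal).
  r[X,Y] = 5.7333 / (3.0768 · 2.7869) = 5.7333 / 8.5746 = 0.6686
  r[Y,Y] = 1 (diagonal).

R is symmetric with unit diagonal. Assembling:

R = [[1, 0.6686],
 [0.6686, 1]]


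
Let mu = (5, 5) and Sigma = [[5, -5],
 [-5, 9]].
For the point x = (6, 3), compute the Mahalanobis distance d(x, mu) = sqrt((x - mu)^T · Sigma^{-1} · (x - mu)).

Step 1 — centre the observation: (x - mu) = (1, -2).

Step 2 — invert Sigma. det(Sigma) = 5·9 - (-5)² = 20.
  Sigma^{-1} = (1/det) · [[d, -b], [-b, a]] = [[0.45, 0.25],
 [0.25, 0.25]].

Step 3 — form the quadratic (x - mu)^T · Sigma^{-1} · (x - mu):
  Sigma^{-1} · (x - mu) = (-0.05, -0.25).
  (x - mu)^T · [Sigma^{-1} · (x - mu)] = (1)·(-0.05) + (-2)·(-0.25) = 0.45.

Step 4 — take square root: d = √(0.45) ≈ 0.6708.

d(x, mu) = √(0.45) ≈ 0.6708


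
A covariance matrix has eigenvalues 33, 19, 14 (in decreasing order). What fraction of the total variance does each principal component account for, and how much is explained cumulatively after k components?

Step 1 — total variance = trace(Sigma) = Σ λ_i = 33 + 19 + 14 = 66.

Step 2 — fraction explained by component i = λ_i / Σ λ:
  PC1: 33/66 = 0.5
  PC2: 19/66 = 0.2879
  PC3: 14/66 = 0.2121

Step 3 — cumulative fraction after k components = (λ_1 + ... + λ_k) / Σ λ:
  k = 1: 33/66 = 0.5
  k = 2: (33 + 19)/66 = 52/66 = 0.7879
  k = 3: (33 + 19 + 14)/66 = 66/66 = 1

Summary (fraction, with percent):

explained: PC1 0.5 (50%), PC2 0.2879 (28.79%), PC3 0.2121 (21.21%);  cumulative: 0.5, 0.7879, 1


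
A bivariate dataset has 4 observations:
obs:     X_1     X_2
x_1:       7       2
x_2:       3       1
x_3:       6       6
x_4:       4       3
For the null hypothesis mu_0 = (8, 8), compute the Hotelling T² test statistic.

Step 1 — sample mean vector:
  mean(X_1) = (7 + 3 + 6 + 4) / 4 = 20/4 = 5
  mean(X_2) = (2 + 1 + 6 + 3) / 4 = 12/4 = 3
  x̄ = (5, 3),  deviation x̄ - mu_0 = (5, 3) - (8, 8) = (-3, -5).

Step 2 — sample covariance matrix, S[i,j] = (1/(n-1)) · Σ_k (x_{k,i} - mean_i) · (x_{k,j} - mean_j), divisor n-1 = 3:
  S[X_1,X_1] = ((2)·(2) + (-2)·(-2) + (1)·(1) + (-1)·(-1)) / 3 = 10/3 = 3.3333
  S[X_1,X_2] = ((2)·(-1) + (-2)·(-2) + (1)·(3) + (-1)·(0)) / 3 = 5/3 = 1.6667
  S[X_2,X_2] = ((-1)·(-1) + (-2)·(-2) + (3)·(3) + (0)·(0)) / 3 = 14/3 = 4.6667
  S = [[3.3333, 1.6667],
 [1.6667, 4.6667]].

Step 3 — invert S. det(S) = 3.3333·4.6667 - (1.6667)² = 12.7778.
  S^{-1} = (1/det) · [[d, -b], [-b, a]] = [[0.3652, -0.1304],
 [-0.1304, 0.2609]].

Step 4 — quadratic form (x̄ - mu_0)^T · S^{-1} · (x̄ - mu_0):
  S^{-1} · (x̄ - mu_0) = (-0.4435, -0.913),
  (x̄ - mu_0)^T · [...] = (-3)·(-0.4435) + (-5)·(-0.913) = 5.8957.

Step 5 — scale by n: T² = 4 · 5.8957 = 23.5826.

T² ≈ 23.5826


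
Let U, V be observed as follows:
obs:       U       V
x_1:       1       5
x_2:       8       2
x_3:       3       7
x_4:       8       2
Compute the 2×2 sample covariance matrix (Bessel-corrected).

Step 1 — column means:
  mean(U) = (1 + 8 + 3 + 8) / 4 = 20/4 = 5
  mean(V) = (5 + 2 + 7 + 2) / 4 = 16/4 = 4

Step 2 — sample covariance S[i,j] = (1/(n-1)) · Σ_k (x_{k,i} - mean_i) · (x_{k,j} - mean_j), with n-1 = 3.
  S[U,U] = ((-4)·(-4) + (3)·(3) + (-2)·(-2) + (3)·(3)) / 3 = 38/3 = 12.6667
  S[U,V] = ((-4)·(1) + (3)·(-2) + (-2)·(3) + (3)·(-2)) / 3 = -22/3 = -7.3333
  S[V,V] = ((1)·(1) + (-2)·(-2) + (3)·(3) + (-2)·(-2)) / 3 = 18/3 = 6

S is symmetric (S[j,i] = S[i,j]). Assembling:

S = [[12.6667, -7.3333],
 [-7.3333, 6]]


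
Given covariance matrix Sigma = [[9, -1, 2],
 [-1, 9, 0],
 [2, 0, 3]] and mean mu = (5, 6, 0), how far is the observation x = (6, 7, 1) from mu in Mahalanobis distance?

Step 1 — centre the observation: (x - mu) = (1, 1, 1).

Step 2 — invert Sigma (cofactor / det for 3×3, or solve directly):
  Sigma^{-1} = [[0.1324, 0.0147, -0.0882],
 [0.0147, 0.1127, -0.0098],
 [-0.0882, -0.0098, 0.3922]].

Step 3 — form the quadratic (x - mu)^T · Sigma^{-1} · (x - mu):
  Sigma^{-1} · (x - mu) = (0.0588, 0.1176, 0.2941).
  (x - mu)^T · [Sigma^{-1} · (x - mu)] = (1)·(0.0588) + (1)·(0.1176) + (1)·(0.2941) = 0.4706.

Step 4 — take square root: d = √(0.4706) ≈ 0.686.

d(x, mu) = √(0.4706) ≈ 0.686
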